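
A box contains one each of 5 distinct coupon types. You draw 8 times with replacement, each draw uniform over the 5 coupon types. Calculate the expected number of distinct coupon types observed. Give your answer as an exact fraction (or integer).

325089/78125

Let Xⱼ=1 if type j appears at least once. P(Xⱼ=1) = 1 − ((5−1)/5)^8 = 325089/390625.
E[#distinct] = 5·325089/390625 = 325089/78125.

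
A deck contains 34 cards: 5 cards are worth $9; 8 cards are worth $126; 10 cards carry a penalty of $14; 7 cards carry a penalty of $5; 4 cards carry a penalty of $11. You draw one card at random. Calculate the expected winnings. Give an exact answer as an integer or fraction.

E[payout] = (5/34)·9 + (8/34)·126 + (10/34)·(-14) + (7/34)·(-5) + (4/34)·(-11) = 417/17

417/17 dollars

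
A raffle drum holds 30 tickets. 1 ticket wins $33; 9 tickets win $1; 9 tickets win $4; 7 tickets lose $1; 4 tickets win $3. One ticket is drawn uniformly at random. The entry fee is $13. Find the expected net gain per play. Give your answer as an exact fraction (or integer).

E[payout] = (1/30)·33 + (9/30)·1 + (9/30)·4 + (7/30)·(-1) + (4/30)·3 = 83/30
Expected profit = 83/30 − 13 = -307/30

-307/30 dollars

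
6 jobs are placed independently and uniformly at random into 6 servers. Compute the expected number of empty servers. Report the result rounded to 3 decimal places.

Let Xⱼ=1 if server j is empty. P(Xⱼ=1) = ((6-1)/6)^6 = 15625/46656.
By linearity, E[#empty] = 6·15625/46656 = 15625/7776.
≈ 2.009

2.009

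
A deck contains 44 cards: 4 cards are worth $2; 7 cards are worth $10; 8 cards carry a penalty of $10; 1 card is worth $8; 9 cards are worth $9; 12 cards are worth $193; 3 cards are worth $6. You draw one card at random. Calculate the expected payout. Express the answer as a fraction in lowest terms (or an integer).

E[payout] = (4/44)·2 + (7/44)·10 + (8/44)·(-10) + (1/44)·8 + (9/44)·9 + (12/44)·193 + (3/44)·6 = 2421/44

2421/44 dollars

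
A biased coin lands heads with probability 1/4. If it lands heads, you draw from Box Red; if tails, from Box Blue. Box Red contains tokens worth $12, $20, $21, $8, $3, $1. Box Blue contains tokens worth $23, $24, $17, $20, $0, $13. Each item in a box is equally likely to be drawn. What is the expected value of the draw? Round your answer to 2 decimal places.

$14.83

E[X | Box Red] = (12 + 20 + 21 + 8 + 3 + 1)/6 = 65/6
E[X | Box Blue] = (23 + 24 + 17 + 20 + 0 + 13)/6 = 97/6
E[X] = (1/4)·65/6 + (3/4)·97/6 = 89/6 ≈ 14.83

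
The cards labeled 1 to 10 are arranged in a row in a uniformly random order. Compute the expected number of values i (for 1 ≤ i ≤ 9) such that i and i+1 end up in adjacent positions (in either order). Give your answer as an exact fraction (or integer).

9/5

For each i ∈ {1,…,9}, let Xᵢ = 1 if i and i+1 are adjacent. P(Xᵢ=1) = 2·(10−1)!/10! = 2/10.
By linearity, E[ΣXᵢ] = (9)·(2/10) = 9/5.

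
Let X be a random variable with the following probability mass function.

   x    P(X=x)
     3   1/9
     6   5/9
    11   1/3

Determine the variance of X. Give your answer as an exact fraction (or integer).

68/9

E[X] = (1/9)·3 + (5/9)·6 + (1/3)·11 = 22/3
E[X²] = (1/9)·9 + (5/9)·36 + (1/3)·121 = 184/3
Var(X) = 184/3 − (22/3)² = 68/9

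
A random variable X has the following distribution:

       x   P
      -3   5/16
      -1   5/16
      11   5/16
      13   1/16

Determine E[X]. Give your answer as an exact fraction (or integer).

3

E[X] = (5/16)·(-3) + (5/16)·(-1) + (5/16)·11 + (1/16)·13
     = 3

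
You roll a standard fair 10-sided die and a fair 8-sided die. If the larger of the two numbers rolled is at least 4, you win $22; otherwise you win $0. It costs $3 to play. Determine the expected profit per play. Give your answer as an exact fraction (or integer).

E[payout] = (9/80)·0 + (71/80)·22 = 781/40
Expected profit = 781/40 − 3 = 661/40

661/40 dollars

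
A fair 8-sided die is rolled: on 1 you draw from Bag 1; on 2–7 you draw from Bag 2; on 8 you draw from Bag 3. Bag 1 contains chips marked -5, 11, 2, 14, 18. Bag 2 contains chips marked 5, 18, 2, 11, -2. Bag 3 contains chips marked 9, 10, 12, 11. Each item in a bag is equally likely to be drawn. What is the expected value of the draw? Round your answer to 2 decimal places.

7.41

E[X | Bag 1] = (-5 + 11 + 2 + 14 + 18)/5 = 8
E[X | Bag 2] = (5 + 18 + 2 + 11 − 2)/5 = 34/5
E[X | Bag 3] = (9 + 10 + 12 + 11)/4 = 21/2
E[X] = (1/8)·8 + (3/4)·34/5 + (1/8)·21/2 = 593/80 ≈ 7.41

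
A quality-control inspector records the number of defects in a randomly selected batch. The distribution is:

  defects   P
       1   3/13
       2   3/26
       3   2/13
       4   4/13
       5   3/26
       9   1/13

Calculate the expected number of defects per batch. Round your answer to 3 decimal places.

3.423

E[X] = (3/13)·1 + (3/26)·2 + (2/13)·3 + (4/13)·4 + (3/26)·5 + (1/13)·9
     = 89/26 ≈ 3.423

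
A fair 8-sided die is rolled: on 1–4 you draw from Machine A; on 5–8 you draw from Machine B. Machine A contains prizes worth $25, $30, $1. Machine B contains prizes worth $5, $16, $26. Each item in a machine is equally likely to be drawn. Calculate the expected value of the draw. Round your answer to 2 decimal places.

E[X | Machine A] = (25 + 30 + 1)/3 = 56/3
E[X | Machine B] = (5 + 16 + 26)/3 = 47/3
E[X] = (1/2)·56/3 + (1/2)·47/3 = 103/6 ≈ 17.17

$17.17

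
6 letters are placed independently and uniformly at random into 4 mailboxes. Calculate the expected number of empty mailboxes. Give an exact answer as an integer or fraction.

729/1024

Let Xⱼ=1 if mailbox j is empty. P(Xⱼ=1) = ((4-1)/4)^6 = 729/4096.
By linearity, E[#empty] = 4·729/4096 = 729/1024.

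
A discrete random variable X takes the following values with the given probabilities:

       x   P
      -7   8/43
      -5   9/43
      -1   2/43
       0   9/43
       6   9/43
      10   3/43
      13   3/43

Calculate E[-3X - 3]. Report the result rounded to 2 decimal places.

E[-3x-3] = (8/43)·18 + (9/43)·12 + (2/43)·0 + (9/43)·(-3) + (9/43)·(-21) + (3/43)·(-33) + (3/43)·(-42)
     = -189/43 ≈ -4.40

-4.40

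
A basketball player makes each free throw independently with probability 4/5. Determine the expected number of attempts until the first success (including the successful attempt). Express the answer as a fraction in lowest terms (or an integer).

5/4

For a geometric distribution, E[trials] = 1/p = 1/(4/5) = 5/4.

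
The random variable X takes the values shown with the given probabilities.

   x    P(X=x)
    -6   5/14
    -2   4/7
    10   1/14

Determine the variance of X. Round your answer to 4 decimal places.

15.6735

E[X] = (5/14)·(-6) + (4/7)·(-2) + (1/14)·10 = -18/7
E[X²] = (5/14)·36 + (4/7)·4 + (1/14)·100 = 156/7
Var(X) = 156/7 − (-18/7)² = 768/49 ≈ 15.6735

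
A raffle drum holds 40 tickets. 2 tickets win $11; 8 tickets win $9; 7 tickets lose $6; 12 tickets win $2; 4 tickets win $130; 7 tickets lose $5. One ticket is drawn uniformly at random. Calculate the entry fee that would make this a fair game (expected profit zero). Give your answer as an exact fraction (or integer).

E[payout] = (2/40)·11 + (8/40)·9 + (7/40)·(-6) + (12/40)·2 + (4/40)·130 + (7/40)·(-5) = 561/40
Fair fee = E[payout] = 561/40

561/40 dollars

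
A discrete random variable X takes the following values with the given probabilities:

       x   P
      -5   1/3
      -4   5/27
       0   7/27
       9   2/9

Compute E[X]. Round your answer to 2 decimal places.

E[X] = (1/3)·(-5) + (5/27)·(-4) + (7/27)·0 + (2/9)·9
     = -11/27 ≈ -0.41

-0.41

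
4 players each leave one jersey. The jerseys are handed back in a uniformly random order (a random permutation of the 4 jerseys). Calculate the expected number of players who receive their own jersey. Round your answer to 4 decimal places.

1.0000

Let Xᵢ = 1 if person i gets their own jersey. For each i, P(Xᵢ=1) = 1/4.
By linearity of expectation, E[X₁+…+X_4] = 4·(1/4) = 1.
≈ 1.0000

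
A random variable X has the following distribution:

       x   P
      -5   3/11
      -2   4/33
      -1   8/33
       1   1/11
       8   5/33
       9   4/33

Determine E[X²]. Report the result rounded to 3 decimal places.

27.152

E[X²] = (3/11)·25 + (4/33)·4 + (8/33)·1 + (1/11)·1 + (5/33)·64 + (4/33)·81
     = 896/33 ≈ 27.152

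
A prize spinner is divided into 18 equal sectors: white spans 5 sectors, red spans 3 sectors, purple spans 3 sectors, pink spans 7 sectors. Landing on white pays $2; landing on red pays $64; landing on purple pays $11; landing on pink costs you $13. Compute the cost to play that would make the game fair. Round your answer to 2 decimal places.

E[payout] = (5/18)·2 + (3/18)·64 + (3/18)·11 + (7/18)·(-13) = 8
Fair fee = E[payout] = 8 ≈ $8.00

$8.00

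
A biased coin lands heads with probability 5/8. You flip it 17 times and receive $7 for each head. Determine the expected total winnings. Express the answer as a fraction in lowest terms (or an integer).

595/8 dollars

E[#heads] = 17·5/8 = 85/8 (linearity over flips).
E[winnings] = 7·85/8 = 595/8.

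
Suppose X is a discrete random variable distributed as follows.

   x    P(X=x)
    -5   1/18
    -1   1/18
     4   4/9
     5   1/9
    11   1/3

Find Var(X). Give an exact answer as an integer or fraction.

176/9

E[X] = (1/18)·(-5) + (1/18)·(-1) + (4/9)·4 + (1/9)·5 + (1/3)·11 = 17/3
E[X²] = (1/18)·25 + (1/18)·1 + (4/9)·16 + (1/9)·25 + (1/3)·121 = 155/3
Var(X) = 155/3 − (17/3)² = 176/9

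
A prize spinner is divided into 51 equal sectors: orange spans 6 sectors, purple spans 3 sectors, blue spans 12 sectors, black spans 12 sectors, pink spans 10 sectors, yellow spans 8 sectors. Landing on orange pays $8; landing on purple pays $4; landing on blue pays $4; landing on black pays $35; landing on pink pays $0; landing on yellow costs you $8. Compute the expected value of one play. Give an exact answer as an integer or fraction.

E[payout] = (6/51)·8 + (3/51)·4 + (12/51)·4 + (12/51)·35 + (10/51)·0 + (8/51)·(-8) = 464/51

464/51 dollars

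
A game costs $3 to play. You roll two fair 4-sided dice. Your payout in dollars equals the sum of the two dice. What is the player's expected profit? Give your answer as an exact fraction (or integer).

$2

Distribution of the sum of the two dice: 2 w.p. 1/16, 3 w.p. 1/8, 4 w.p. 3/16, 5 w.p. 1/4, 6 w.p. 3/16, 7 w.p. 1/8, …
E[payout] = (1/16)·2 + (1/8)·3 + (3/16)·4 + (1/4)·5 + (3/16)·6 + (1/8)·7 + (1/16)·8 = 5
Expected profit = 5 − 3 = 2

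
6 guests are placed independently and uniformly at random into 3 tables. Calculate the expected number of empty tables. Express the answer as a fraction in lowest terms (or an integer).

64/243

Let Xⱼ=1 if table j is empty. P(Xⱼ=1) = ((3-1)/3)^6 = 64/729.
By linearity, E[#empty] = 3·64/729 = 64/243.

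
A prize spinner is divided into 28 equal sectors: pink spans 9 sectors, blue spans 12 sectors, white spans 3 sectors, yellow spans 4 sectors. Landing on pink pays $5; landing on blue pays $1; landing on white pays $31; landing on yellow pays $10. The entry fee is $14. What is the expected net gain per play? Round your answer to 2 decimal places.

E[payout] = (9/28)·5 + (12/28)·1 + (3/28)·31 + (4/28)·10 = 95/14
Expected profit = 95/14 − 14 = -101/14 ≈ -$7.21

-$7.21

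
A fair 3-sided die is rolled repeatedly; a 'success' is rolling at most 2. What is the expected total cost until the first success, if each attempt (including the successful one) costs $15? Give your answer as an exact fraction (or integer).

E[#attempts] = 1/p = 3/2; E[cost] = 15·3/2 = 45/2.

45/2 dollars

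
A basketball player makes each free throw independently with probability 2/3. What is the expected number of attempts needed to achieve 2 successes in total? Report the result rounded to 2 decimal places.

3.00

By linearity (sum of 2 independent geometric waits), E[trials] = 2/p = 2/(2/3) = 3.
≈ 3.00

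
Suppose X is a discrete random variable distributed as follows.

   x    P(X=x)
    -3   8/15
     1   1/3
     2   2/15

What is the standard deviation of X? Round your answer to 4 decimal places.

2.1602

E[X] = -1, E[X²] = 17/3
Var(X) = E[X²] − (E[X])² = 17/3 − 1 = 14/3
SD(X) = √(14/3) ≈ 2.1602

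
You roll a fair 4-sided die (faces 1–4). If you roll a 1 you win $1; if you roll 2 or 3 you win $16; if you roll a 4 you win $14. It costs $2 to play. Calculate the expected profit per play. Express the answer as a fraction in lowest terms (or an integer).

E[payout] = (1/4)·1 + (1/4)·14 + (1/2)·16 = 47/4
Expected profit = 47/4 − 2 = 39/4

39/4 dollars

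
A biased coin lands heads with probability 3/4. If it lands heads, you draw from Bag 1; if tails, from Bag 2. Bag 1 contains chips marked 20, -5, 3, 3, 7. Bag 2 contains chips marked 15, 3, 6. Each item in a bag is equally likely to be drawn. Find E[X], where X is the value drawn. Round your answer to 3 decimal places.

6.200

E[X | Bag 1] = (20 − 5 + 3 + 3 + 7)/5 = 28/5
E[X | Bag 2] = (15 + 3 + 6)/3 = 8
E[X] = (3/4)·28/5 + (1/4)·8 = 31/5 ≈ 6.200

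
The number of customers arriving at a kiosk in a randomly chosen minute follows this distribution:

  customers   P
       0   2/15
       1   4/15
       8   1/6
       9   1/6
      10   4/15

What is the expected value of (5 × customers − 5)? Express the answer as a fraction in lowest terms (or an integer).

143/6

E[5x-5] = (2/15)·(-5) + (4/15)·0 + (1/6)·35 + (1/6)·40 + (4/15)·45
     = 143/6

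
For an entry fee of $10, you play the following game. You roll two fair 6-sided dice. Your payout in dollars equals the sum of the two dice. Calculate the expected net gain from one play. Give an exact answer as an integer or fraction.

-$3

Distribution of the sum of the two dice: 2 w.p. 1/36, 3 w.p. 1/18, 4 w.p. 1/12, 5 w.p. 1/9, 6 w.p. 5/36, 7 w.p. 1/6, …
E[payout] = (1/36)·2 + (1/18)·3 + (1/12)·4 + (1/9)·5 + (5/36)·6 + (1/6)·7 + (5/36)·8 + (1/9)·9 + (1/12)·10 + (1/18)·11 + (1/36)·12 = 7
Expected profit = 7 − 10 = -3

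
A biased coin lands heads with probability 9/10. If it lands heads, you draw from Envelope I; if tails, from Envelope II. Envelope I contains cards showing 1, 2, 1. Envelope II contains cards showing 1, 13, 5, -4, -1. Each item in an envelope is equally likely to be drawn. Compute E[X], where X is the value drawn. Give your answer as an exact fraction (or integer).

E[X | Envelope I] = (1 + 2 + 1)/3 = 4/3
E[X | Envelope II] = (1 + 13 + 5 − 4 − 1)/5 = 14/5
E[X] = (9/10)·4/3 + (1/10)·14/5 = 37/25

37/25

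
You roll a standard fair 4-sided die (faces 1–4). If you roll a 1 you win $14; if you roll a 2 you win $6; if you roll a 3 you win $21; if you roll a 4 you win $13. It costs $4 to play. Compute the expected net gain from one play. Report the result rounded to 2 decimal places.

$9.50

E[payout] = (1/4)·6 + (1/4)·13 + (1/4)·14 + (1/4)·21 = 27/2
Expected profit = 27/2 − 4 = 19/2 ≈ $9.50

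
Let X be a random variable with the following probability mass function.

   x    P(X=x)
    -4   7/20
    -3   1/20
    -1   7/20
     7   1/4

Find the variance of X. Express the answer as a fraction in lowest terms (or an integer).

E[X] = (7/20)·(-4) + (1/20)·(-3) + (7/20)·(-1) + (1/4)·7 = -3/20
E[X²] = (7/20)·16 + (1/20)·9 + (7/20)·1 + (1/4)·49 = 373/20
Var(X) = 373/20 − (-3/20)² = 7451/400

7451/400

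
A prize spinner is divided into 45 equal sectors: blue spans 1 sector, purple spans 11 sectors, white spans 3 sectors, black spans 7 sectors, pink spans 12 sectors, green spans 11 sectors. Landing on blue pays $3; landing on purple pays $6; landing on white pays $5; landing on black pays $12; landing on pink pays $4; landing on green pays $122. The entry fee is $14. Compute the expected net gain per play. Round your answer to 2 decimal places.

E[payout] = (1/45)·3 + (11/45)·6 + (3/45)·5 + (7/45)·12 + (12/45)·4 + (11/45)·122 = 1558/45
Expected profit = 1558/45 − 14 = 928/45 ≈ $20.62

$20.62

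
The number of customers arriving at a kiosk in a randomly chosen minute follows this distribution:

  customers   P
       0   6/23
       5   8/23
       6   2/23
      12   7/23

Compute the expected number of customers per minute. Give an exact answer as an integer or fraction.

136/23

E[X] = (6/23)·0 + (8/23)·5 + (2/23)·6 + (7/23)·12
     = 136/23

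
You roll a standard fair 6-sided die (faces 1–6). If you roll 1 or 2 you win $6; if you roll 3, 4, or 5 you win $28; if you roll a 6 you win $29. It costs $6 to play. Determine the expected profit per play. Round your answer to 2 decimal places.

$14.83

E[payout] = (1/3)·6 + (1/2)·28 + (1/6)·29 = 125/6
Expected profit = 125/6 − 6 = 89/6 ≈ $14.83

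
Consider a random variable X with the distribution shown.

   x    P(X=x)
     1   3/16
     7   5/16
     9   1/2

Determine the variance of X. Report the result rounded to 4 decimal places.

8.7344

E[X] = (3/16)·1 + (5/16)·7 + (1/2)·9 = 55/8
E[X²] = (3/16)·1 + (5/16)·49 + (1/2)·81 = 56
Var(X) = 56 − (55/8)² = 559/64 ≈ 8.7344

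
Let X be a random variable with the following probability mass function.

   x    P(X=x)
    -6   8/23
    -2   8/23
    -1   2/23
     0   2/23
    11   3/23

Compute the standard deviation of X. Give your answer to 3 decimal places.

E[X] = -33/23, E[X²] = 685/23
Var(X) = E[X²] − (E[X])² = 685/23 − 1089/529 = 14666/529
SD(X) = √(14666/529) ≈ 5.265

5.265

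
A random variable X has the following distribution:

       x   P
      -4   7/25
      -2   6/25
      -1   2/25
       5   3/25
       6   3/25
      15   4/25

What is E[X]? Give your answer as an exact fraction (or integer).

51/25

E[X] = (7/25)·(-4) + (6/25)·(-2) + (2/25)·(-1) + (3/25)·5 + (3/25)·6 + (4/25)·15
     = 51/25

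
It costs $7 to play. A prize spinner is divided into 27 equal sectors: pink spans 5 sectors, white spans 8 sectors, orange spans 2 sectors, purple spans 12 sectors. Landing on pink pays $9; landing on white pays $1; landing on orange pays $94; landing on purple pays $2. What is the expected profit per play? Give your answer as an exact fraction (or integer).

76/27 dollars

E[payout] = (5/27)·9 + (8/27)·1 + (2/27)·94 + (12/27)·2 = 265/27
Expected profit = 265/27 − 7 = 76/27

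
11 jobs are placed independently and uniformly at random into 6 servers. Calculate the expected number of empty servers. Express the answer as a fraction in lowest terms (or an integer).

Let Xⱼ=1 if server j is empty. P(Xⱼ=1) = ((6-1)/6)^11 = 48828125/362797056.
By linearity, E[#empty] = 6·48828125/362797056 = 48828125/60466176.

48828125/60466176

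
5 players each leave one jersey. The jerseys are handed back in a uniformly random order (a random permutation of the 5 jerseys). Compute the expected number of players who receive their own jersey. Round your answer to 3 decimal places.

Let Xᵢ = 1 if person i gets their own jersey. For each i, P(Xᵢ=1) = 1/5.
By linearity of expectation, E[X₁+…+X_5] = 5·(1/5) = 1.
≈ 1.000

1.000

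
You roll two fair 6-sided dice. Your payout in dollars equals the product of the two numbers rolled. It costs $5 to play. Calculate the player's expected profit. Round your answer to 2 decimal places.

$7.25

Distribution of the product of the two numbers rolled: 1 w.p. 1/36, 2 w.p. 1/18, 3 w.p. 1/18, 4 w.p. 1/12, 5 w.p. 1/18, 6 w.p. 1/9, …
E[payout] = (1/36)·1 + (1/18)·2 + (1/18)·3 + (1/12)·4 + (1/18)·5 + (1/9)·6 + (1/18)·8 + (1/36)·9 + (1/18)·10 + (1/9)·12 + (1/18)·15 + (1/36)·16 + (1/18)·18 + (1/18)·20 + (1/18)·24 + (1/36)·25 + (1/18)·30 + (1/36)·36 = 49/4
Expected profit = 49/4 − 5 = 29/4 ≈ $7.25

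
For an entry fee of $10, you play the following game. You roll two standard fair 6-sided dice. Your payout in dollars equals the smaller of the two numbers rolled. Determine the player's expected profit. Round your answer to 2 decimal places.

-$7.47

Distribution of the smaller of the two numbers rolled: 1 w.p. 11/36, 2 w.p. 1/4, 3 w.p. 7/36, 4 w.p. 5/36, 5 w.p. 1/12, 6 w.p. 1/36
E[payout] = (11/36)·1 + (1/4)·2 + (7/36)·3 + (5/36)·4 + (1/12)·5 + (1/36)·6 = 91/36
Expected profit = 91/36 − 10 = -269/36 ≈ -$7.47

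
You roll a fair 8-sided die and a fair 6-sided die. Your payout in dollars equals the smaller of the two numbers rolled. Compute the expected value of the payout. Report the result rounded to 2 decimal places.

Distribution of the smaller of the two numbers rolled: 1 w.p. 13/48, 2 w.p. 11/48, 3 w.p. 3/16, 4 w.p. 7/48, 5 w.p. 5/48, 6 w.p. 1/16
E[payout] = (13/48)·1 + (11/48)·2 + (3/16)·3 + (7/48)·4 + (5/48)·5 + (1/16)·6 = 133/48
≈ $2.77

$2.77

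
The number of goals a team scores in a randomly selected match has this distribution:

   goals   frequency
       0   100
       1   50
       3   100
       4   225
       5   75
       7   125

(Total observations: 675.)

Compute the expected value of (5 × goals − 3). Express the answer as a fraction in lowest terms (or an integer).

Total = 675, so P(goals=0) = 100/675, etc.
E[5x-3] = (4/27)·(-3) + (2/27)·2 + (4/27)·12 + (1/3)·17 + (1/9)·22 + (5/27)·32
     = 419/27

419/27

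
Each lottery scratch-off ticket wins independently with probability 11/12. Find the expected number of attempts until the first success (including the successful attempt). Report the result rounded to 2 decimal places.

1.09

For a geometric distribution, E[trials] = 1/p = 1/(11/12) = 12/11.
≈ 1.09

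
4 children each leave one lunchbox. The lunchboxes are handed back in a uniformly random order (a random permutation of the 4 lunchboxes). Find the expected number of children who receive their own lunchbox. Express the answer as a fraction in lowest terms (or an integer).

Let Xᵢ = 1 if person i gets their own lunchbox. For each i, P(Xᵢ=1) = 1/4.
By linearity of expectation, E[X₁+…+X_4] = 4·(1/4) = 1.

1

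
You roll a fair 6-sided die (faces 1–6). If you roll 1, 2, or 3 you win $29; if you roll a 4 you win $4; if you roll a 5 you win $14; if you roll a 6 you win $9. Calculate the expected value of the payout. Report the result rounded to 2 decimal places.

$19.00

E[payout] = (1/6)·4 + (1/6)·9 + (1/6)·14 + (1/2)·29 = 19
≈ $19.00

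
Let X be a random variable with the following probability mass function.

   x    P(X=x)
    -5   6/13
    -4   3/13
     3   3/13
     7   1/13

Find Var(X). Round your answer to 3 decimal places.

E[X] = (6/13)·(-5) + (3/13)·(-4) + (3/13)·3 + (1/13)·7 = -2
E[X²] = (6/13)·25 + (3/13)·16 + (3/13)·9 + (1/13)·49 = 274/13
Var(X) = 274/13 − (-2)² = 222/13 ≈ 17.077

17.077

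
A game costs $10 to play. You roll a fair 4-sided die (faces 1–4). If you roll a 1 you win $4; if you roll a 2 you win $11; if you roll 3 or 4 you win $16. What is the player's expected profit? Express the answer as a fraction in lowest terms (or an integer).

E[payout] = (1/4)·4 + (1/4)·11 + (1/2)·16 = 47/4
Expected profit = 47/4 − 10 = 7/4

7/4 dollars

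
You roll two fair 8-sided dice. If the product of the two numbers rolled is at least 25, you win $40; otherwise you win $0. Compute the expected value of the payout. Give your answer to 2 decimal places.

$12.50

E[payout] = (11/16)·0 + (5/16)·40 = 25/2
≈ $12.50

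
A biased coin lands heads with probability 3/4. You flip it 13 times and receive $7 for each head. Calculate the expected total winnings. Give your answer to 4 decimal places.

$68.2500

E[#heads] = 13·3/4 = 39/4 (linearity over flips).
E[winnings] = 7·39/4 = 273/4.
≈ 68.2500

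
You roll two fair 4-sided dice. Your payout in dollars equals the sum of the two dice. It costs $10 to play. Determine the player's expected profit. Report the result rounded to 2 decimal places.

Distribution of the sum of the two dice: 2 w.p. 1/16, 3 w.p. 1/8, 4 w.p. 3/16, 5 w.p. 1/4, 6 w.p. 3/16, 7 w.p. 1/8, …
E[payout] = (1/16)·2 + (1/8)·3 + (3/16)·4 + (1/4)·5 + (3/16)·6 + (1/8)·7 + (1/16)·8 = 5
Expected profit = 5 − 10 = -5 ≈ -$5.00

-$5.00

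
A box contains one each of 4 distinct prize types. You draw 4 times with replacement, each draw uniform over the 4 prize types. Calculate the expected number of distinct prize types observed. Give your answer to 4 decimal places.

Let Xⱼ=1 if type j appears at least once. P(Xⱼ=1) = 1 − ((4−1)/4)^4 = 175/256.
E[#distinct] = 4·175/256 = 175/64.
≈ 2.7344

2.7344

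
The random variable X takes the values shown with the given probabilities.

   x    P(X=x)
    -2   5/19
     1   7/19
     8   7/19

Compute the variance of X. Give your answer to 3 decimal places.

17.219

E[X] = (5/19)·(-2) + (7/19)·1 + (7/19)·8 = 53/19
E[X²] = (5/19)·4 + (7/19)·1 + (7/19)·64 = 25
Var(X) = 25 − (53/19)² = 6216/361 ≈ 17.219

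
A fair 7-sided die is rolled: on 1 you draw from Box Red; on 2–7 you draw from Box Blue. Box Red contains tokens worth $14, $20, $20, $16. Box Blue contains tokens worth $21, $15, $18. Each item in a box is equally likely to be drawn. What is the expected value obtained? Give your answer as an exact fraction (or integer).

251/14 dollars

E[X | Box Red] = (14 + 20 + 20 + 16)/4 = 35/2
E[X | Box Blue] = (21 + 15 + 18)/3 = 18
E[X] = (1/7)·35/2 + (6/7)·18 = 251/14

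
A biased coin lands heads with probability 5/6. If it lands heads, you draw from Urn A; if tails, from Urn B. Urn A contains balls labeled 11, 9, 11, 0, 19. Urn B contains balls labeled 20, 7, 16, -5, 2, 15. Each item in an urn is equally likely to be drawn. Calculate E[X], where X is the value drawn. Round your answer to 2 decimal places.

E[X | Urn A] = (11 + 9 + 11 + 0 + 19)/5 = 10
E[X | Urn B] = (20 + 7 + 16 − 5 + 2 + 15)/6 = 55/6
E[X] = (5/6)·10 + (1/6)·55/6 = 355/36 ≈ 9.86

9.86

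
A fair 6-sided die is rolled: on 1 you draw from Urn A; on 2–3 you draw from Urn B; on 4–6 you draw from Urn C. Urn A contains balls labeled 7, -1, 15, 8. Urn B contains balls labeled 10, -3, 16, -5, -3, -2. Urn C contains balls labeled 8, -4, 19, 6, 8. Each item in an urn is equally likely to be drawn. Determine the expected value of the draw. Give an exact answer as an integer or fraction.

E[X | Urn A] = (7 − 1 + 15 + 8)/4 = 29/4
E[X | Urn B] = (10 − 3 + 16 − 5 − 3 − 2)/6 = 13/6
E[X | Urn C] = (8 − 4 + 19 + 6 + 8)/5 = 37/5
E[X] = (1/6)·29/4 + (1/3)·13/6 + (1/2)·37/5 = 2027/360

2027/360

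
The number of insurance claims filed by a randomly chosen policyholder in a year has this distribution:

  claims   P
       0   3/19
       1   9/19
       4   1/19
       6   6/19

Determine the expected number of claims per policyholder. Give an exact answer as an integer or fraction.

E[X] = (3/19)·0 + (9/19)·1 + (1/19)·4 + (6/19)·6
     = 49/19

49/19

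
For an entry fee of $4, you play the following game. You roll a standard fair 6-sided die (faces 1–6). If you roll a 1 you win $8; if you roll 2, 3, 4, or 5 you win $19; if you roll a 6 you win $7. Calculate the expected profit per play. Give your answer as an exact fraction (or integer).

E[payout] = (1/6)·7 + (1/6)·8 + (2/3)·19 = 91/6
Expected profit = 91/6 − 4 = 67/6

67/6 dollars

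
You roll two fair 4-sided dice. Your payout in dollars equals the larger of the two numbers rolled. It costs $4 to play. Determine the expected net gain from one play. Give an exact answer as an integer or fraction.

Distribution of the larger of the two numbers rolled: 1 w.p. 1/16, 2 w.p. 3/16, 3 w.p. 5/16, 4 w.p. 7/16
E[payout] = (1/16)·1 + (3/16)·2 + (5/16)·3 + (7/16)·4 = 25/8
Expected profit = 25/8 − 4 = -7/8

-7/8 dollars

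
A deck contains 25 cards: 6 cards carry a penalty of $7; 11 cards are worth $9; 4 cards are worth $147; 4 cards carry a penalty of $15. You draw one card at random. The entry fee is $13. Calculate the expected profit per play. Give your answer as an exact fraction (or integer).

E[payout] = (6/25)·(-7) + (11/25)·9 + (4/25)·147 + (4/25)·(-15) = 117/5
Expected profit = 117/5 − 13 = 52/5

52/5 dollars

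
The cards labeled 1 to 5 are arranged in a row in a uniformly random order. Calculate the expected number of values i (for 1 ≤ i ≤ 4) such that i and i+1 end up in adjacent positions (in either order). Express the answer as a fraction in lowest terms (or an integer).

For each i ∈ {1,…,4}, let Xᵢ = 1 if i and i+1 are adjacent. P(Xᵢ=1) = 2·(5−1)!/5! = 2/5.
By linearity, E[ΣXᵢ] = (4)·(2/5) = 8/5.

8/5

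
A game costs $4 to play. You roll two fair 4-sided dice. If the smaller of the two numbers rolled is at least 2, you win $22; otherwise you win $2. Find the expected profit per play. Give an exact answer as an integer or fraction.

37/4 dollars

E[payout] = (7/16)·2 + (9/16)·22 = 53/4
Expected profit = 53/4 − 4 = 37/4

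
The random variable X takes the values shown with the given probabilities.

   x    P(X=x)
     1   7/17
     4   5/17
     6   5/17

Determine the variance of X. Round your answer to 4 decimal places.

4.4637

E[X] = (7/17)·1 + (5/17)·4 + (5/17)·6 = 57/17
E[X²] = (7/17)·1 + (5/17)·16 + (5/17)·36 = 267/17
Var(X) = 267/17 − (57/17)² = 1290/289 ≈ 4.4637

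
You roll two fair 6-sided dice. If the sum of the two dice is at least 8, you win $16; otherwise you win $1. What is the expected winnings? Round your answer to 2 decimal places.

$7.25

E[payout] = (7/12)·1 + (5/12)·16 = 29/4
≈ $7.25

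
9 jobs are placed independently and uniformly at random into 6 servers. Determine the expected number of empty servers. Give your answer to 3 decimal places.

1.163

Let Xⱼ=1 if server j is empty. P(Xⱼ=1) = ((6-1)/6)^9 = 1953125/10077696.
By linearity, E[#empty] = 6·1953125/10077696 = 1953125/1679616.
≈ 1.163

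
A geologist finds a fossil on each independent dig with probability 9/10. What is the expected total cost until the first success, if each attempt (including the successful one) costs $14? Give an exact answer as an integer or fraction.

140/9 dollars

E[#attempts] = 1/p = 10/9; E[cost] = 14·10/9 = 140/9.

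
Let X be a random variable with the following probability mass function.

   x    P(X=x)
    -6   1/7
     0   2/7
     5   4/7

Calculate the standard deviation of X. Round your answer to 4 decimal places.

E[X] = 2, E[X²] = 136/7
Var(X) = E[X²] − (E[X])² = 136/7 − 4 = 108/7
SD(X) = √(108/7) ≈ 3.9279

3.9279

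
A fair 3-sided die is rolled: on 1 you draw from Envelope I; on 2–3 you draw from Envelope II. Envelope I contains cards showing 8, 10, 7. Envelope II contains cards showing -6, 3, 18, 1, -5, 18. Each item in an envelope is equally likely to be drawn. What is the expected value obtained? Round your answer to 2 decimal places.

E[X | Envelope I] = (8 + 10 + 7)/3 = 25/3
E[X | Envelope II] = (-6 + 3 + 18 + 1 − 5 + 18)/6 = 29/6
E[X] = (1/3)·25/3 + (2/3)·29/6 = 6 ≈ 6.00

6.00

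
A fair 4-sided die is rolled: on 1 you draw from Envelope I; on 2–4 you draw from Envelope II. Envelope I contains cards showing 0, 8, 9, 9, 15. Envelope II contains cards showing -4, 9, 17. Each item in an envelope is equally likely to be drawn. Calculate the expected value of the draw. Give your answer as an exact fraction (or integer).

E[X | Envelope I] = (0 + 8 + 9 + 9 + 15)/5 = 41/5
E[X | Envelope II] = (-4 + 9 + 17)/3 = 22/3
E[X] = (1/4)·41/5 + (3/4)·22/3 = 151/20

151/20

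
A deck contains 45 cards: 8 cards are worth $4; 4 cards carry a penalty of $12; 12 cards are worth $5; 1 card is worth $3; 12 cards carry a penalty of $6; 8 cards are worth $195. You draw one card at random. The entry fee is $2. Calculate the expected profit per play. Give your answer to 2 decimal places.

E[payout] = (8/45)·4 + (4/45)·(-12) + (12/45)·5 + (1/45)·3 + (12/45)·(-6) + (8/45)·195 = 307/9
Expected profit = 307/9 − 2 = 289/9 ≈ $32.11

$32.11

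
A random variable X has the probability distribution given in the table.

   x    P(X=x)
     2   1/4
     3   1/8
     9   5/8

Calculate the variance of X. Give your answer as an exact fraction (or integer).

E[X] = (1/4)·2 + (1/8)·3 + (5/8)·9 = 13/2
E[X²] = (1/4)·4 + (1/8)·9 + (5/8)·81 = 211/4
Var(X) = 211/4 − (13/2)² = 21/2

21/2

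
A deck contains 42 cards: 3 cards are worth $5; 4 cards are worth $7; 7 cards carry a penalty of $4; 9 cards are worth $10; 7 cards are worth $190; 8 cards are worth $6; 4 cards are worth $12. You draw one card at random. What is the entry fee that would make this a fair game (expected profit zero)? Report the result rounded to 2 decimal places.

$36.45

E[payout] = (3/42)·5 + (4/42)·7 + (7/42)·(-4) + (9/42)·10 + (7/42)·190 + (8/42)·6 + (4/42)·12 = 1531/42
Fair fee = E[payout] = 1531/42 ≈ $36.45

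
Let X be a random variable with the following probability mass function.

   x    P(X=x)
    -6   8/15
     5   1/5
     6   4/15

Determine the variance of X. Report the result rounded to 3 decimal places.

33.440

E[X] = (8/15)·(-6) + (1/5)·5 + (4/15)·6 = -3/5
E[X²] = (8/15)·36 + (1/5)·25 + (4/15)·36 = 169/5
Var(X) = 169/5 − (-3/5)² = 836/25 ≈ 33.440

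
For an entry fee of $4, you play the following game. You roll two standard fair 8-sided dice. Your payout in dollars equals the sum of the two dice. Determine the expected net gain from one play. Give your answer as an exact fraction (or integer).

$5

Distribution of the sum of the two dice: 2 w.p. 1/64, 3 w.p. 1/32, 4 w.p. 3/64, 5 w.p. 1/16, 6 w.p. 5/64, 7 w.p. 3/32, …
E[payout] = (1/64)·2 + (1/32)·3 + (3/64)·4 + (1/16)·5 + (5/64)·6 + (3/32)·7 + (7/64)·8 + (1/8)·9 + (7/64)·10 + (3/32)·11 + (5/64)·12 + (1/16)·13 + (3/64)·14 + (1/32)·15 + (1/64)·16 = 9
Expected profit = 9 − 4 = 5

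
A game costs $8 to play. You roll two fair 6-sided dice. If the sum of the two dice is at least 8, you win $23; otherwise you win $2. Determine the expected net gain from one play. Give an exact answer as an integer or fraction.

E[payout] = (7/12)·2 + (5/12)·23 = 43/4
Expected profit = 43/4 − 8 = 11/4

11/4 dollars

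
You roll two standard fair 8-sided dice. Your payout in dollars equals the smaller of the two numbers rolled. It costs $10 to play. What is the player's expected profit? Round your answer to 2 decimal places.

-$6.81

Distribution of the smaller of the two numbers rolled: 1 w.p. 15/64, 2 w.p. 13/64, 3 w.p. 11/64, 4 w.p. 9/64, 5 w.p. 7/64, 6 w.p. 5/64, …
E[payout] = (15/64)·1 + (13/64)·2 + (11/64)·3 + (9/64)·4 + (7/64)·5 + (5/64)·6 + (3/64)·7 + (1/64)·8 = 51/16
Expected profit = 51/16 − 10 = -109/16 ≈ -$6.81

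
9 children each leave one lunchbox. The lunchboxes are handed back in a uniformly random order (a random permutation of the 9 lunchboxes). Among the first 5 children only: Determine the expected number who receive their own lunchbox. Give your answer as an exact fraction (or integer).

5/9

Let Xᵢ = 1 if person i gets their own lunchbox. For each i, P(Xᵢ=1) = 1/9.
By linearity of expectation, E[X₁+…+X_5] = 5·(1/9) = 5/9.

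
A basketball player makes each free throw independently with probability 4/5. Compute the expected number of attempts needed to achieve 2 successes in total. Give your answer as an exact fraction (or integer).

By linearity (sum of 2 independent geometric waits), E[trials] = 2/p = 2/(4/5) = 5/2.

5/2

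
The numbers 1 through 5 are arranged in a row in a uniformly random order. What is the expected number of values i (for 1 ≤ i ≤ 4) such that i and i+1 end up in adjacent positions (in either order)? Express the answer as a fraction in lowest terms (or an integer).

8/5

For each i ∈ {1,…,4}, let Xᵢ = 1 if i and i+1 are adjacent. P(Xᵢ=1) = 2·(5−1)!/5! = 2/5.
By linearity, E[ΣXᵢ] = (4)·(2/5) = 8/5.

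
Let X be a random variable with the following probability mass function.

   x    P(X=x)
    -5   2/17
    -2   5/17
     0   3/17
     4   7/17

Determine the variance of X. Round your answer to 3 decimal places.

E[X] = (2/17)·(-5) + (5/17)·(-2) + (3/17)·0 + (7/17)·4 = 8/17
E[X²] = (2/17)·25 + (5/17)·4 + (3/17)·0 + (7/17)·16 = 182/17
Var(X) = 182/17 − (8/17)² = 3030/289 ≈ 10.484

10.484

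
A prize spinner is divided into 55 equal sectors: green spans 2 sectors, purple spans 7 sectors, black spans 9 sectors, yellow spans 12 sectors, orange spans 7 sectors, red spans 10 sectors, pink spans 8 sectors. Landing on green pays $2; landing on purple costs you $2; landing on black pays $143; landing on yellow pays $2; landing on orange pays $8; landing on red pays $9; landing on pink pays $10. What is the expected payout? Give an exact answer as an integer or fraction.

E[payout] = (2/55)·2 + (7/55)·(-2) + (9/55)·143 + (12/55)·2 + (7/55)·8 + (10/55)·9 + (8/55)·10 = 1527/55

1527/55 dollars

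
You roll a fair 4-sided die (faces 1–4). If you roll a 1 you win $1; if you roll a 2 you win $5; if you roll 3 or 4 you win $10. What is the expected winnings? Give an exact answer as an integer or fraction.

13/2 dollars

E[payout] = (1/4)·1 + (1/4)·5 + (1/2)·10 = 13/2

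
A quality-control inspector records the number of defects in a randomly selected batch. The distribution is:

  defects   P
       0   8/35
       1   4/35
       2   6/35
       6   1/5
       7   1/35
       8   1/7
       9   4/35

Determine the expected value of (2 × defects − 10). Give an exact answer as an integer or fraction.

E[2x-10] = (8/35)·(-10) + (4/35)·(-8) + (6/35)·(-6) + (1/5)·2 + (1/35)·4 + (1/7)·6 + (4/35)·8
     = -68/35

-68/35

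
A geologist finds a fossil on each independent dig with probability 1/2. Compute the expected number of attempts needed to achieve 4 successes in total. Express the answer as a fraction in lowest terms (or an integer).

8

By linearity (sum of 4 independent geometric waits), E[trials] = 4/p = 4/(1/2) = 8.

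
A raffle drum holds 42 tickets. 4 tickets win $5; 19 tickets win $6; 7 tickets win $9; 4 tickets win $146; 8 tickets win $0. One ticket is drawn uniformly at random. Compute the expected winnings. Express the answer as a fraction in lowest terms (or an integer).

E[payout] = (4/42)·5 + (19/42)·6 + (7/42)·9 + (4/42)·146 + (8/42)·0 = 781/42

781/42 dollars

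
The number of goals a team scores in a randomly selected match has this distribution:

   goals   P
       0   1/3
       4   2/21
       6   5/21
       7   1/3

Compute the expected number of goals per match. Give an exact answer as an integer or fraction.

29/7

E[X] = (1/3)·0 + (2/21)·4 + (5/21)·6 + (1/3)·7
     = 29/7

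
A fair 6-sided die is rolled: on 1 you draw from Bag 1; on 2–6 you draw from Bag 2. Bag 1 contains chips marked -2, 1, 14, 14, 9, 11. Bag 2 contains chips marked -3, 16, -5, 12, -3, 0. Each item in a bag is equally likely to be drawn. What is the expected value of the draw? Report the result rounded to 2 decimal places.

3.67

E[X | Bag 1] = (-2 + 1 + 14 + 14 + 9 + 11)/6 = 47/6
E[X | Bag 2] = (-3 + 16 − 5 + 12 − 3 + 0)/6 = 17/6
E[X] = (1/6)·47/6 + (5/6)·17/6 = 11/3 ≈ 3.67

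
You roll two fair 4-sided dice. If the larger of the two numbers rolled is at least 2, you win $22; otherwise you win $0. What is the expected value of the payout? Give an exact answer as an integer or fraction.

165/8 dollars

E[payout] = (1/16)·0 + (15/16)·22 = 165/8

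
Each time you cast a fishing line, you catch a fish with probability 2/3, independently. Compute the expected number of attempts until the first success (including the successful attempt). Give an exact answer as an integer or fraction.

For a geometric distribution, E[trials] = 1/p = 1/(2/3) = 3/2.

3/2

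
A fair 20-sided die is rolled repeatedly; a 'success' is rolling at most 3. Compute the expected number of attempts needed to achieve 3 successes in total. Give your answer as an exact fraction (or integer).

By linearity (sum of 3 independent geometric waits), E[trials] = 3/p = 3/(3/20) = 20.

20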